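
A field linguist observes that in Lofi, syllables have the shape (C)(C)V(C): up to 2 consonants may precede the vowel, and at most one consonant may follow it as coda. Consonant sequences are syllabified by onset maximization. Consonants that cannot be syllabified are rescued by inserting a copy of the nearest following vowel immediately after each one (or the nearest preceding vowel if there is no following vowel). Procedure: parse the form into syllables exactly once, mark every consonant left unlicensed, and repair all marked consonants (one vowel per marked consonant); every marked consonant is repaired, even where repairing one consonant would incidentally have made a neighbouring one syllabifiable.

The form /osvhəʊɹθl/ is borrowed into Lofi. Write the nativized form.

Under (C)(C)V(C), the unsyllabifiable consonants are /θ/, /l/ (at most one coda consonant is licensed; onsets may contain at most 2 consonants).
Inserting the epenthetic vowel yields /θ/ → /θʊ/, /l/ → /lʊ/.

osvhəʊɹθʊlʊ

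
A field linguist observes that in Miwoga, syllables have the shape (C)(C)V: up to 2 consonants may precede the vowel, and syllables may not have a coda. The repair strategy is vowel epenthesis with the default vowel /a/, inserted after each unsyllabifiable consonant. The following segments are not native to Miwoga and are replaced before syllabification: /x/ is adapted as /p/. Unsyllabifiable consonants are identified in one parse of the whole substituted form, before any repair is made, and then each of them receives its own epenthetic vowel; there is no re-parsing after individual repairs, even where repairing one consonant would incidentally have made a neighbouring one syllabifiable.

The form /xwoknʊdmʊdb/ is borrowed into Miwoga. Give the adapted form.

Substitution: /x/ → /p/, giving /pwoknʊdmʊdb/.
Syllabifying with onset maximization leaves /d/, /b/ stranded (no codas are permitted; onsets may contain at most 2 consonants).
Each unlicensed consonant becomes the onset of a new syllable: /d/ → /da/, /b/ → /ba/.

pwoknʊdmʊdaba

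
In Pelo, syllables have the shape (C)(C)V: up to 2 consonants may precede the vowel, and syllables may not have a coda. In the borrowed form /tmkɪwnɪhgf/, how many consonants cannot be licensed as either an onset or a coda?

4

The consonants /t/, /h/, /g/, /f/ cannot be parsed into a legal (C)(C)V syllable (no codas are permitted; onsets may contain at most 2 consonants).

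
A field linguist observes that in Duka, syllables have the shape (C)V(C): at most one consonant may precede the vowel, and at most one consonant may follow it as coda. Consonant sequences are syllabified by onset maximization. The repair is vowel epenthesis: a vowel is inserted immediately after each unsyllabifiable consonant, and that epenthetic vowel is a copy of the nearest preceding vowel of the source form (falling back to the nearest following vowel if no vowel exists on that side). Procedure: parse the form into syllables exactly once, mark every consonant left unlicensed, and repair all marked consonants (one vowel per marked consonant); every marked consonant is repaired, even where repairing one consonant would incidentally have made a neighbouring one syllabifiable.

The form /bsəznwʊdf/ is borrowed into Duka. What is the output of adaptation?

bəsəznəwʊdfʊ

The consonants /b/, /n/, /f/ cannot be parsed into a legal (C)V(C) syllable (at most one coda consonant is licensed; onsets are limited to one consonant).
Each unlicensed consonant becomes the onset of a new syllable: /b/ → /bə/, /n/ → /nə/, /f/ → /fʊ/.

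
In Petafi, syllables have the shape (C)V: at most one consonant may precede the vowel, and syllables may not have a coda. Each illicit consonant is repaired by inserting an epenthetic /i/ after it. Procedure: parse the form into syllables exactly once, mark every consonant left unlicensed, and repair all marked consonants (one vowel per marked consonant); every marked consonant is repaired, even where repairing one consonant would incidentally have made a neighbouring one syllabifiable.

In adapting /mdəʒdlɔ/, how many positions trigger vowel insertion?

3

The unsyllabifiable consonants are /m/, /ʒ/, /d/; each receives one epenthetic vowel.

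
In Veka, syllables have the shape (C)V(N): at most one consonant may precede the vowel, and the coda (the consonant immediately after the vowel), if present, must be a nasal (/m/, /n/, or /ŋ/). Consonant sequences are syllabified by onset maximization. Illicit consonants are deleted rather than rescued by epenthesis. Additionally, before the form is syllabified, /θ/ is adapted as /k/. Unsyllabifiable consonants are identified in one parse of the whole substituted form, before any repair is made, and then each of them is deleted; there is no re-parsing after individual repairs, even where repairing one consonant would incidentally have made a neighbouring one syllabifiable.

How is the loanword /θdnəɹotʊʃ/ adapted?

Substitution: /θ/ → /k/, giving /kdnəɹotʊʃ/.
The consonants /k/, /d/, /ʃ/ cannot be parsed into a legal (C)V(N) syllable (only a nasal (/m/, /n/, or /ŋ/) is licensed in coda position; onsets are limited to one consonant).
Each unlicensed consonant is deleted: /k/, /d/, /ʃ/.

nəɹotʊ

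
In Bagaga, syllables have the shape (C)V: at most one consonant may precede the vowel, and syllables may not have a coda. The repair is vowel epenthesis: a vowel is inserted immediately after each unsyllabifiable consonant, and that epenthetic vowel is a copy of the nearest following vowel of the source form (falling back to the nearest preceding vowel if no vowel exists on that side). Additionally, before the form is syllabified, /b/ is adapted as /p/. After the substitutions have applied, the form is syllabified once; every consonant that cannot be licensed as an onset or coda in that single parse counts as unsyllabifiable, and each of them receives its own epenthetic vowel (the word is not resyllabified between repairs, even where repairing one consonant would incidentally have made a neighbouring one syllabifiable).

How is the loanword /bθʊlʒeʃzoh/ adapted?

pʊθʊleʒeʃozoho

Substitution: /b/ → /p/, giving /pθʊlʒeʃzoh/.
Under (C)V, the unsyllabifiable consonants are /p/, /l/, /ʃ/, /h/ (no codas are permitted; onsets are limited to one consonant).
Inserting the epenthetic vowel yields /p/ → /pʊ/, /l/ → /le/, /ʃ/ → /ʃo/, /h/ → /ho/.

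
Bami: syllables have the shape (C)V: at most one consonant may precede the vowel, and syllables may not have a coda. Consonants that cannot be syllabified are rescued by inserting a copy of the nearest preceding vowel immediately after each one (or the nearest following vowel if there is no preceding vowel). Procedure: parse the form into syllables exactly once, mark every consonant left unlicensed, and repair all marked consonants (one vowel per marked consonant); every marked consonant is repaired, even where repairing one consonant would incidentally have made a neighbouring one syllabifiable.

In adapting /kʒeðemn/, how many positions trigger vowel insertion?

The unsyllabifiable consonants are /k/, /m/, /n/; each receives one epenthetic vowel.

3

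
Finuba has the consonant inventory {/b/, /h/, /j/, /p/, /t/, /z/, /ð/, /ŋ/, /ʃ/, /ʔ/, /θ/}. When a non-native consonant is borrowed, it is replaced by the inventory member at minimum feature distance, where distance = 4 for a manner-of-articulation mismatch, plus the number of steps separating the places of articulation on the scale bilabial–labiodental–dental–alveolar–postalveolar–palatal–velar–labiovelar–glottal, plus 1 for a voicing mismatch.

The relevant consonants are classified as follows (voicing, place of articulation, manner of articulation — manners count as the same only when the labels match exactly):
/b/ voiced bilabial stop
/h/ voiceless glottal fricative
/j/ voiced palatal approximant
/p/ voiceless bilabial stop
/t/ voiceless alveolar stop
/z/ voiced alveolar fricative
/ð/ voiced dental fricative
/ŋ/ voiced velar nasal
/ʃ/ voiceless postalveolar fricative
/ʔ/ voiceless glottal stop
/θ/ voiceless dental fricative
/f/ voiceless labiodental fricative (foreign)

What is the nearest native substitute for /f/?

/θ/ is closest: same manner (fricative), place distance 1 (labiodental→dental), same voicing; total 1. Next closest is /ð/ at distance 2.

θ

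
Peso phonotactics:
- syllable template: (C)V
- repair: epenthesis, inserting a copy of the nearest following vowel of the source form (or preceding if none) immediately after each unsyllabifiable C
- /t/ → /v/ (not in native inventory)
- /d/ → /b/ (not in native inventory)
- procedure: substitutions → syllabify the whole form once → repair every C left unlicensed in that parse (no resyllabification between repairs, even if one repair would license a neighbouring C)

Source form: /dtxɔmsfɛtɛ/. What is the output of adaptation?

Substitution: /d/ → /b/, /t/ → /v/, giving /bvxɔmsfɛvɛ/.
Syllabifying with onset maximization leaves /b/, /v/, /m/, /s/ stranded (no codas are permitted; onsets are limited to one consonant).
Each unlicensed consonant becomes the onset of a new syllable: /b/ → /bɔ/, /v/ → /vɔ/, /m/ → /mɛ/, /s/ → /sɛ/.

bɔvɔxɔmɛsɛfɛvɛ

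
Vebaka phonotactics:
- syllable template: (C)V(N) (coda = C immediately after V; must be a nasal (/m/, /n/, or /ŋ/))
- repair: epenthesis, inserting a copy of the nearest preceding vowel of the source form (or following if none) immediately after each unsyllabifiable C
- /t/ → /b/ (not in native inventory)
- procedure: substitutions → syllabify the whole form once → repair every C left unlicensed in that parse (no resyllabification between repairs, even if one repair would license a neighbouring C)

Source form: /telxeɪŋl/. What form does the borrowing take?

belexeɪŋlɪ

Substitution: /t/ → /b/, giving /belxeɪŋl/.
The consonants /l/, /l/ cannot be parsed into a legal (C)V(N) syllable (only a nasal (/m/, /n/, or /ŋ/) is licensed in coda position; onsets are limited to one consonant).
Inserting the epenthetic vowel yields /l/ → /le/, /l/ → /lɪ/.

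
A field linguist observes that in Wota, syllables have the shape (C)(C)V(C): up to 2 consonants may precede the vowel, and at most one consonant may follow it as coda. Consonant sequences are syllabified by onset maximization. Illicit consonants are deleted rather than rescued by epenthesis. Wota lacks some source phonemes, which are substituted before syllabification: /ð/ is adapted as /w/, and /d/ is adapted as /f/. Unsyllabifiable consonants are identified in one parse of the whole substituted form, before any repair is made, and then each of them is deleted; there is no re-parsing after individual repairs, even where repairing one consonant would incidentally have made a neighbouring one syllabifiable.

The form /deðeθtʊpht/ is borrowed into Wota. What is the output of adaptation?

Substitution: /d/ → /f/, /ð/ → /w/, giving /feweθtʊpht/.
Under (C)(C)V(C), the unsyllabifiable consonants are /h/, /t/ (at most one coda consonant is licensed; onsets may contain at most 2 consonants).
Deleting the stranded consonants removes /h/, /t/.

feweθtʊp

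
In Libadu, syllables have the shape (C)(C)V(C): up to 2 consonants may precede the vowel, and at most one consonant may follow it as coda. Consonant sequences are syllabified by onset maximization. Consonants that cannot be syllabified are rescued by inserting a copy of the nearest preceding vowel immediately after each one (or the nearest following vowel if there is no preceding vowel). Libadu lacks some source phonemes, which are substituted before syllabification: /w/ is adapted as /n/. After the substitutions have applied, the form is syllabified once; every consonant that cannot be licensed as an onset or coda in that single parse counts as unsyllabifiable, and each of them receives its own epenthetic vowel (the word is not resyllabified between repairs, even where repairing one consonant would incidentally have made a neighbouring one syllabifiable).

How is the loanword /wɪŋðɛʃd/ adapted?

nɪŋðɛʃdɛ

Substitution: /w/ → /n/, giving /nɪŋðɛʃd/.
Syllabifying with onset maximization leaves /d/ stranded (at most one coda consonant is licensed; onsets may contain at most 2 consonants).
Epenthesis after each stranded consonant: /d/ → /dɛ/.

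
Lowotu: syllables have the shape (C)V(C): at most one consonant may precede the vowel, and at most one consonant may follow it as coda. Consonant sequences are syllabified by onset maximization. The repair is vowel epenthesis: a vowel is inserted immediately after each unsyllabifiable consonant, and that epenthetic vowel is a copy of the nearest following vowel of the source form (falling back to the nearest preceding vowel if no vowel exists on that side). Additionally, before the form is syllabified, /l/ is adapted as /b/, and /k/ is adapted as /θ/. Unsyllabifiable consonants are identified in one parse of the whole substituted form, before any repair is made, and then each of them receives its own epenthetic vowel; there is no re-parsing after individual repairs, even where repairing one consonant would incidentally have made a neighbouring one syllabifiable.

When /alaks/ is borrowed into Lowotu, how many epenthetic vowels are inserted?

1

After substitution the input is /abaθs/.
The unsyllabifiable consonants are /s/; each receives one epenthetic vowel.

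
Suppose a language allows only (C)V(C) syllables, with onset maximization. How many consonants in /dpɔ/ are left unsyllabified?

The consonants /d/ cannot be parsed into a legal (C)V(C) syllable (at most one coda consonant is licensed; onsets are limited to one consonant).

1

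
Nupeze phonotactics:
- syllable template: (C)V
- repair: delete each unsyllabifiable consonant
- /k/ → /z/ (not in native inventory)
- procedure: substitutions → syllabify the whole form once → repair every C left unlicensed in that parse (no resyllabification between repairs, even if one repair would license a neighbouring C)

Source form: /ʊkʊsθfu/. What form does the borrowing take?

Substitution: /k/ → /z/, giving /ʊzʊsθfu/.
Under (C)V, the unsyllabifiable consonants are /s/, /θ/ (no codas are permitted; onsets are limited to one consonant).
Deletion applies to /s/, /θ/.

ʊzʊfu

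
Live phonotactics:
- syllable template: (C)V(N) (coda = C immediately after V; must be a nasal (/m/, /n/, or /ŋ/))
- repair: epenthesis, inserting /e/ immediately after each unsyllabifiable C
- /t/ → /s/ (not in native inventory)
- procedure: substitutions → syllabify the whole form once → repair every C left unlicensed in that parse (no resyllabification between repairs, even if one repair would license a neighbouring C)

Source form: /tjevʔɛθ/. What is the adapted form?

Substitution: /t/ → /s/, giving /sjevʔɛθ/.
Syllabifying with onset maximization leaves /s/, /v/, /θ/ stranded (only a nasal (/m/, /n/, or /ŋ/) is licensed in coda position; onsets are limited to one consonant).
Epenthesis after each stranded consonant: /s/ → /se/, /v/ → /ve/, /θ/ → /θe/.

sejeveʔɛθe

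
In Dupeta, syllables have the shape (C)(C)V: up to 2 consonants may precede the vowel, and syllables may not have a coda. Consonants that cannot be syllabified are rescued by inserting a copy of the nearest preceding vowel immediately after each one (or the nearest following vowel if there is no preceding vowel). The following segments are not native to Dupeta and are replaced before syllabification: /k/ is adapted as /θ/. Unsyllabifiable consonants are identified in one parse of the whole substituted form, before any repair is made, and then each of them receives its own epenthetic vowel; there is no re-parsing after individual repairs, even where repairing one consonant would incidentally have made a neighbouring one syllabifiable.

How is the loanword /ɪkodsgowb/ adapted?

Substitution: /k/ → /θ/, giving /ɪθodsgowb/.
Under (C)(C)V, the unsyllabifiable consonants are /d/, /w/, /b/ (no codas are permitted; onsets may contain at most 2 consonants).
Each unlicensed consonant becomes the onset of a new syllable: /d/ → /do/, /w/ → /wo/, /b/ → /bo/.

ɪθodosgowobo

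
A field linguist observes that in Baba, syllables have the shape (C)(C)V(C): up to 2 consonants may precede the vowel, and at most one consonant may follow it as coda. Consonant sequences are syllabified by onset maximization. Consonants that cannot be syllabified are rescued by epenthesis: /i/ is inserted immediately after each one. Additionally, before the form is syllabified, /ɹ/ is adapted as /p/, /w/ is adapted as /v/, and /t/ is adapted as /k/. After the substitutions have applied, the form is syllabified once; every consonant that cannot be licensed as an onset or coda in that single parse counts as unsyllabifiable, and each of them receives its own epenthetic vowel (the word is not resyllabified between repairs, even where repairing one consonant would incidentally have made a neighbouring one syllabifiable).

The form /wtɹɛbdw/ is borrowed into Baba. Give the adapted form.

vikpɛbdivi

Substitution: /w/ → /v/, /t/ → /k/, /ɹ/ → /p/, giving /vkpɛbdv/.
The consonants /v/, /d/, /v/ cannot be parsed into a legal (C)(C)V(C) syllable (at most one coda consonant is licensed; onsets may contain at most 2 consonants).
Each unlicensed consonant becomes the onset of a new syllable: /v/ → /vi/, /d/ → /di/, /v/ → /vi/.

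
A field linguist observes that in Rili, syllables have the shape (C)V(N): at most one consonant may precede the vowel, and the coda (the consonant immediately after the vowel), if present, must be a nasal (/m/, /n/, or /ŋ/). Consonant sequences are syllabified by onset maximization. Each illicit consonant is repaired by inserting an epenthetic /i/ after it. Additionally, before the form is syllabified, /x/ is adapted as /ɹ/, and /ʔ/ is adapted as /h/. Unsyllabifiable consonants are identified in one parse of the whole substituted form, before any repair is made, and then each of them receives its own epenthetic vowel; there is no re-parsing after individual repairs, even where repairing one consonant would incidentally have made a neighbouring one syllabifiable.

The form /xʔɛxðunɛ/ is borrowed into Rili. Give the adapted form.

Substitution: /x/ → /ɹ/, /ʔ/ → /h/, giving /ɹhɛɹðunɛ/.
Syllabifying with onset maximization leaves /ɹ/, /ɹ/ stranded (only a nasal (/m/, /n/, or /ŋ/) is licensed in coda position; onsets are limited to one consonant).
Inserting the epenthetic vowel yields /ɹ/ → /ɹi/, /ɹ/ → /ɹi/.

ɹihɛɹiðunɛ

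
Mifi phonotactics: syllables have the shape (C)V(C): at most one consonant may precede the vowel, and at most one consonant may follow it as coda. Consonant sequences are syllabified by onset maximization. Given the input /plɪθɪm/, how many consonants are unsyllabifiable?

1

The consonants /p/ cannot be parsed into a legal (C)V(C) syllable (at most one coda consonant is licensed; onsets are limited to one consonant).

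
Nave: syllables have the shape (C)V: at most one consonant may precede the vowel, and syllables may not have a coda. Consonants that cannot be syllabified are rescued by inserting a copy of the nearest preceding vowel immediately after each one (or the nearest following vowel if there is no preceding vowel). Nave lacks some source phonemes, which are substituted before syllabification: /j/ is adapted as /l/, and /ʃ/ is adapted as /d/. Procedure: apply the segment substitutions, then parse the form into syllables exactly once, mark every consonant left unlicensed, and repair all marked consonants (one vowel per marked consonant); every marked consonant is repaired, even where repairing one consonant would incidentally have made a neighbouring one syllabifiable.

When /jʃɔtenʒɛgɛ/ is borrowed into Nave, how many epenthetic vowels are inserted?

After substitution the input is /ldɔtenʒɛgɛ/.
The unsyllabifiable consonants are /l/, /n/; each receives one epenthetic vowel.

2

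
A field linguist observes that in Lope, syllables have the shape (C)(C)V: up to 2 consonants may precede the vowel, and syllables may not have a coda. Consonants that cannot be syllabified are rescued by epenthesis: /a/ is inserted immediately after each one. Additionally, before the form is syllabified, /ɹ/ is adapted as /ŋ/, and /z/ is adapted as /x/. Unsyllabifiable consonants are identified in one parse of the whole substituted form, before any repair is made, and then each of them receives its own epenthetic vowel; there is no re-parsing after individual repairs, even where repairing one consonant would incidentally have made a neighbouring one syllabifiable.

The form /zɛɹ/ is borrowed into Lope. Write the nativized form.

xɛŋa

Substitution: /z/ → /x/, /ɹ/ → /ŋ/, giving /xɛŋ/.
Syllabifying with onset maximization leaves /ŋ/ stranded (no codas are permitted; onsets may contain at most 2 consonants).
Each unlicensed consonant becomes the onset of a new syllable: /ŋ/ → /ŋa/.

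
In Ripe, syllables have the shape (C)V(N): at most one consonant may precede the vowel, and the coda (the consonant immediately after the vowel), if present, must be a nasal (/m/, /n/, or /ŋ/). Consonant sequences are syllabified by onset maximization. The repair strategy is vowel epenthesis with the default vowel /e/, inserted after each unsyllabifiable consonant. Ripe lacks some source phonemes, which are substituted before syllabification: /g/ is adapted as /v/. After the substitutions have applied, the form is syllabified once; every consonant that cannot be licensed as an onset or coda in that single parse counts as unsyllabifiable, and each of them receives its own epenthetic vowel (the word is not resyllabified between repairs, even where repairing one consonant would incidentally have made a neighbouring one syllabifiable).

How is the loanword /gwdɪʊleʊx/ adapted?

Substitution: /g/ → /v/, giving /vwdɪʊleʊx/.
Syllabifying with onset maximization leaves /v/, /w/, /x/ stranded (only a nasal (/m/, /n/, or /ŋ/) is licensed in coda position; onsets are limited to one consonant).
Inserting the epenthetic vowel yields /v/ → /ve/, /w/ → /we/, /x/ → /xe/.

vewedɪʊleʊxe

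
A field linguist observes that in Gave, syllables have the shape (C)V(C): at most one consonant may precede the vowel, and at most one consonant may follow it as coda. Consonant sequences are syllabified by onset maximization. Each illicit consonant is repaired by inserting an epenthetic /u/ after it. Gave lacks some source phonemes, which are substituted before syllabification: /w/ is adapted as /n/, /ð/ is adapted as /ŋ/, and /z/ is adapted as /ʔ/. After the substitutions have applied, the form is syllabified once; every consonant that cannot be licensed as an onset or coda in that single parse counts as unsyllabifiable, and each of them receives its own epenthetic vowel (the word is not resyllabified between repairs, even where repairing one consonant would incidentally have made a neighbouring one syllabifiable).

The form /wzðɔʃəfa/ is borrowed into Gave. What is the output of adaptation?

Substitution: /w/ → /n/, /z/ → /ʔ/, /ð/ → /ŋ/, giving /nʔŋɔʃəfa/.
The consonants /n/, /ʔ/ cannot be parsed into a legal (C)V(C) syllable (at most one coda consonant is licensed; onsets are limited to one consonant).
Inserting the epenthetic vowel yields /n/ → /nu/, /ʔ/ → /ʔu/.

nuʔuŋɔʃəfa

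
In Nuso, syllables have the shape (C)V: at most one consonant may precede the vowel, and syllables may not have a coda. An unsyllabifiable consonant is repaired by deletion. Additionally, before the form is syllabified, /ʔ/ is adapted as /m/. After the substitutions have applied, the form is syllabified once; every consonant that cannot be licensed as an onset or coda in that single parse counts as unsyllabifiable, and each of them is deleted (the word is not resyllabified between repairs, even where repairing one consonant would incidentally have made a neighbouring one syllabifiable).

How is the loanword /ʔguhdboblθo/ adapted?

guboθo

Substitution: /ʔ/ → /m/, giving /mguhdboblθo/.
The consonants /m/, /h/, /d/, /b/, /l/ cannot be parsed into a legal (C)V syllable (no codas are permitted; onsets are limited to one consonant).
Deleting the stranded consonants removes /m/, /h/, /d/, /b/, /l/.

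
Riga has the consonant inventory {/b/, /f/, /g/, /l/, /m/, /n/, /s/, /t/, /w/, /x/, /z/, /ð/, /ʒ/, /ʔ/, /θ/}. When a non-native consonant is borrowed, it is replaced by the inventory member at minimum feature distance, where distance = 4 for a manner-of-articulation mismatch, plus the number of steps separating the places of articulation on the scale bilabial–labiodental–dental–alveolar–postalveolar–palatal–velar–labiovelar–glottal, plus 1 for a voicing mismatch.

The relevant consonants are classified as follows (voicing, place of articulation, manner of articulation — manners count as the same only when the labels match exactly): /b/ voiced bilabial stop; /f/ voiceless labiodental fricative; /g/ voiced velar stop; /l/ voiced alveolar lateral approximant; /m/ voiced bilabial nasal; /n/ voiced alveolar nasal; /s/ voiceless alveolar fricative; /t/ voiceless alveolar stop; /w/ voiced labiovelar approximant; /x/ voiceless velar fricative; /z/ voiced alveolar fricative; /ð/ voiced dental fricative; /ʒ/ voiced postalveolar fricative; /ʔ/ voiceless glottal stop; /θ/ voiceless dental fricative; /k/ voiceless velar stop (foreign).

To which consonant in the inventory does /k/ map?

/g/ is closest: same manner (stop), place distance 0 (velar→velar), voicing differs (+1); total 1. Next closest is /ʔ/ at distance 2.

g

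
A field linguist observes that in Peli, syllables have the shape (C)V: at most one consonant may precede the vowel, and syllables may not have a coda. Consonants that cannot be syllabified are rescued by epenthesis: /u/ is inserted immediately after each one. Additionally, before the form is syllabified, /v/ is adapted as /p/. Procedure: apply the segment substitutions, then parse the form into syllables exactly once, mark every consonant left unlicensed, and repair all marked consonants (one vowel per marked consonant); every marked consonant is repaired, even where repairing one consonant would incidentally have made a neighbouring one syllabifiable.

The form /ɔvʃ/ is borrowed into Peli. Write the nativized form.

Substitution: /v/ → /p/, giving /ɔpʃ/.
Syllabifying with onset maximization leaves /p/, /ʃ/ stranded (no codas are permitted; onsets are limited to one consonant).
Epenthesis after each stranded consonant: /p/ → /pu/, /ʃ/ → /ʃu/.

ɔpuʃu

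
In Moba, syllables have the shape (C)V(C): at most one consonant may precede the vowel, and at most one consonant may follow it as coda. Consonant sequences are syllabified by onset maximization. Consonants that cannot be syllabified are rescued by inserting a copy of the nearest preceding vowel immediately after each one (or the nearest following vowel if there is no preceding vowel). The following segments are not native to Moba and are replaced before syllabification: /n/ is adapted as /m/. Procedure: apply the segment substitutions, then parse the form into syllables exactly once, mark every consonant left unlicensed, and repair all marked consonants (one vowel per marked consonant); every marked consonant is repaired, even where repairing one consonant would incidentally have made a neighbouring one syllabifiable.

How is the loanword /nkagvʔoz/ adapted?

Substitution: /n/ → /m/, giving /mkagvʔoz/.
The consonants /m/, /v/ cannot be parsed into a legal (C)V(C) syllable (at most one coda consonant is licensed; onsets are limited to one consonant).
Each unlicensed consonant becomes the onset of a new syllable: /m/ → /ma/, /v/ → /va/.

makagvaʔoz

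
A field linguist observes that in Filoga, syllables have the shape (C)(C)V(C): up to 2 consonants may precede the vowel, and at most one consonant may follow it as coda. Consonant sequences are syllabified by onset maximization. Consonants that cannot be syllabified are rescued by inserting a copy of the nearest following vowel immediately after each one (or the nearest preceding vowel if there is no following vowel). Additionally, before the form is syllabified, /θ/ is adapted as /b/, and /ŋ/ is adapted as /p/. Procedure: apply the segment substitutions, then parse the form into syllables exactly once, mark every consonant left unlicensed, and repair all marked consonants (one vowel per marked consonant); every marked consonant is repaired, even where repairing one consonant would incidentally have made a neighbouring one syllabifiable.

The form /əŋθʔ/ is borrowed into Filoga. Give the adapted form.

əpbəʔə

Substitution: /ŋ/ → /p/, /θ/ → /b/, giving /əpbʔ/.
The consonants /b/, /ʔ/ cannot be parsed into a legal (C)(C)V(C) syllable (at most one coda consonant is licensed; onsets may contain at most 2 consonants).
Inserting the epenthetic vowel yields /b/ → /bə/, /ʔ/ → /ʔə/.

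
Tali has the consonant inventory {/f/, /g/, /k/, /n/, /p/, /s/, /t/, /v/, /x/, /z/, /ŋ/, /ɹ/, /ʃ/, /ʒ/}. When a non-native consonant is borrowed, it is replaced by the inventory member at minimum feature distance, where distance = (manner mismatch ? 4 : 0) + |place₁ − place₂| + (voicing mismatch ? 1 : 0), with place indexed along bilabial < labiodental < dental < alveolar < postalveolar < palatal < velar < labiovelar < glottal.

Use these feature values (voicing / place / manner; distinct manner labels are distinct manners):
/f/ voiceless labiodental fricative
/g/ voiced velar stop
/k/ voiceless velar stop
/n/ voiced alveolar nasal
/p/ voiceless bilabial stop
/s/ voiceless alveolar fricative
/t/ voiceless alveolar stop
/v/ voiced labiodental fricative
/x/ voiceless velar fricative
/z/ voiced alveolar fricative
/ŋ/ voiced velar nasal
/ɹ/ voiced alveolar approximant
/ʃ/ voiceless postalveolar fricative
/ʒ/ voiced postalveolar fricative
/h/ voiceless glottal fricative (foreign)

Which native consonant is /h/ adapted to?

/x/ is closest: same manner (fricative), place distance 2 (glottal→velar), same voicing; total 2. Next closest is /ʃ/ at distance 4.

x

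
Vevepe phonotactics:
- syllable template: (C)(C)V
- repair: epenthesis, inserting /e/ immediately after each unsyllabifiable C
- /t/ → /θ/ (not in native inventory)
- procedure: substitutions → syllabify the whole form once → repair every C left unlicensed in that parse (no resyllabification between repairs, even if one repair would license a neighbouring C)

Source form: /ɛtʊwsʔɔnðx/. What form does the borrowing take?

ɛθʊwesʔɔneðexe

Substitution: /t/ → /θ/, giving /ɛθʊwsʔɔnðx/.
Under (C)(C)V, the unsyllabifiable consonants are /w/, /n/, /ð/, /x/ (no codas are permitted; onsets may contain at most 2 consonants).
Each unlicensed consonant becomes the onset of a new syllable: /w/ → /we/, /n/ → /ne/, /ð/ → /ðe/, /x/ → /xe/.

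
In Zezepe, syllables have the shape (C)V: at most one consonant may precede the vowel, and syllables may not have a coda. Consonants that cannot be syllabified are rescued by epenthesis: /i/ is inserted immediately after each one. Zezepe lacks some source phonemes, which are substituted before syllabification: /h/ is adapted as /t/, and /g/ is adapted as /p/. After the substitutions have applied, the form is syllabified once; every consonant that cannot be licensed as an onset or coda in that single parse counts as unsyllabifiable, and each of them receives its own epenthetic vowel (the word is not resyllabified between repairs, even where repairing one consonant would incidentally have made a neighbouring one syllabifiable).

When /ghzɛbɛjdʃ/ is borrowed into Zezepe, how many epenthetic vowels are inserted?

5

After substitution the input is /ptzɛbɛjdʃ/.
The unsyllabifiable consonants are /p/, /t/, /j/, /d/, /ʃ/; each receives one epenthetic vowel.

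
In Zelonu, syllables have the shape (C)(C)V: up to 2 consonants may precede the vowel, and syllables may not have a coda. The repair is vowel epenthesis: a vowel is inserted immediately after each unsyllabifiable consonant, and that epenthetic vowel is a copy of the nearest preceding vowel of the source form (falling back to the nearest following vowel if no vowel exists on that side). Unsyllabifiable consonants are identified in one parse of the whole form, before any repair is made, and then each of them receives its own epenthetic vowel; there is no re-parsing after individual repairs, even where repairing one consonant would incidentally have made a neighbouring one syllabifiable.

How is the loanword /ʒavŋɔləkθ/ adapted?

Syllabifying with onset maximization leaves /k/, /θ/ stranded (no codas are permitted; onsets may contain at most 2 consonants).
Each unlicensed consonant becomes the onset of a new syllable: /k/ → /kə/, /θ/ → /θə/.

ʒavŋɔləkəθə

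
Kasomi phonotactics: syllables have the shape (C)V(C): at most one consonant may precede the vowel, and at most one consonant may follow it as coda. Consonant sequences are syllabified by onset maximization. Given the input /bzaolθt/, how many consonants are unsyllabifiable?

3

Syllabifying with onset maximization leaves /b/, /θ/, /t/ stranded (at most one coda consonant is licensed; onsets are limited to one consonant).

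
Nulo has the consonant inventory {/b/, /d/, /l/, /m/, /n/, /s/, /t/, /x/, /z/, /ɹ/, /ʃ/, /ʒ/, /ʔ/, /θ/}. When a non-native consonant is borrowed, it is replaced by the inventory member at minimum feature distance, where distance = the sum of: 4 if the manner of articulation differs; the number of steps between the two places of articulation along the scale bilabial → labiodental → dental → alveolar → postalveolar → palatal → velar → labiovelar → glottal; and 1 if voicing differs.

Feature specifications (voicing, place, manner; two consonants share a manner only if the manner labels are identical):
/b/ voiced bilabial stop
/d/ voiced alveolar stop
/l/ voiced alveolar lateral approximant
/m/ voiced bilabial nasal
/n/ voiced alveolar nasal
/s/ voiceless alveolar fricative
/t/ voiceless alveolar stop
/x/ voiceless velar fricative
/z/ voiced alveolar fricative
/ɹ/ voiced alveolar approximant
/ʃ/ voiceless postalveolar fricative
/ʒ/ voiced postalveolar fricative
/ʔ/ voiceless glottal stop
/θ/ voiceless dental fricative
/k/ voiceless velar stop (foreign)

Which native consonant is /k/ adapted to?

ʔ

/ʔ/ is closest: same manner (stop), place distance 2 (velar→glottal), same voicing; total 2. Next closest is /t/ at distance 3.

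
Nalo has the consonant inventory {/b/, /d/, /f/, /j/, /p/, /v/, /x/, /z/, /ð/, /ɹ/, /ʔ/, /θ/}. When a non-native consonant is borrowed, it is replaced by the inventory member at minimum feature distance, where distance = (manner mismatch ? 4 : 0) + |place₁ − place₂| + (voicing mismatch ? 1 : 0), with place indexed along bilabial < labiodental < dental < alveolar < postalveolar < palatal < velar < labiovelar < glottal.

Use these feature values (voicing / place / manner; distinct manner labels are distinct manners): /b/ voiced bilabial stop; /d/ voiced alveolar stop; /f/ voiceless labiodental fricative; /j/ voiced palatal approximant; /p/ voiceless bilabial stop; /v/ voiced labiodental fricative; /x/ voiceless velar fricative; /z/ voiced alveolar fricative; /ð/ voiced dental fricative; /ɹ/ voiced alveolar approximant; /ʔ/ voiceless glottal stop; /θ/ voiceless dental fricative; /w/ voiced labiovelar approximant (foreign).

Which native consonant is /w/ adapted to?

/j/ is closest: same manner (approximant), place distance 2 (labiovelar→palatal), same voicing; total 2. Next closest is /ɹ/ at distance 4.

j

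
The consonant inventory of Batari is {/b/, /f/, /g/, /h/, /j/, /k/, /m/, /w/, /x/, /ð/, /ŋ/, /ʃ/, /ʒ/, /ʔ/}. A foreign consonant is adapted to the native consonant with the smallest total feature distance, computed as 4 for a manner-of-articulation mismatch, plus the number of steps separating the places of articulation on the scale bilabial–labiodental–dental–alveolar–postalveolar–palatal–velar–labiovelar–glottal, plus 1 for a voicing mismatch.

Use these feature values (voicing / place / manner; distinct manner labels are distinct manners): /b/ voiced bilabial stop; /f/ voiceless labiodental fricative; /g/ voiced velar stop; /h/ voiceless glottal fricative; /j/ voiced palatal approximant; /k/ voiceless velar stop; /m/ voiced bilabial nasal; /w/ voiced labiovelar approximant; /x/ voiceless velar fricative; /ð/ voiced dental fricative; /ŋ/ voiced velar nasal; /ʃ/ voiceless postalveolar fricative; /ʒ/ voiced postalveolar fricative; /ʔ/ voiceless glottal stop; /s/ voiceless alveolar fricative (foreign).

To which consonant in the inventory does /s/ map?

/ʃ/ is closest: same manner (fricative), place distance 1 (alveolar→postalveolar), same voicing; total 1. Next closest is /f/ at distance 2.

ʃ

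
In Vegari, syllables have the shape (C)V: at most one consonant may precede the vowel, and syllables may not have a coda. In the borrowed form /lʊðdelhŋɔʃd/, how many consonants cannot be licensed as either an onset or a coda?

The consonants /ð/, /l/, /h/, /ʃ/, /d/ cannot be parsed into a legal (C)V syllable (no codas are permitted; onsets are limited to one consonant).

5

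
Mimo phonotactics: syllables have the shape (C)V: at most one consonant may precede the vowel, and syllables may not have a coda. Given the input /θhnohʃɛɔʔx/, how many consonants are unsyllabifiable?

5

Syllabifying with onset maximization leaves /θ/, /h/, /h/, /ʔ/, /x/ stranded (no codas are permitted; onsets are limited to one consonant).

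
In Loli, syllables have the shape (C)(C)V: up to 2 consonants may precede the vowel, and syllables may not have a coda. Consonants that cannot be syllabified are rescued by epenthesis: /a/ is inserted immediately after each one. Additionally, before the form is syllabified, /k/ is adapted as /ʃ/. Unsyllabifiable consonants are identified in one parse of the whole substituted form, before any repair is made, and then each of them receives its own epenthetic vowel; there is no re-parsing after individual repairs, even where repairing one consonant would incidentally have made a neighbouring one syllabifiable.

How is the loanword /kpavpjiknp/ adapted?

Substitution: /k/ → /ʃ/, giving /ʃpavpjiʃnp/.
Under (C)(C)V, the unsyllabifiable consonants are /v/, /ʃ/, /n/, /p/ (no codas are permitted; onsets may contain at most 2 consonants).
Inserting the epenthetic vowel yields /v/ → /va/, /ʃ/ → /ʃa/, /n/ → /na/, /p/ → /pa/.

ʃpavapjiʃanapa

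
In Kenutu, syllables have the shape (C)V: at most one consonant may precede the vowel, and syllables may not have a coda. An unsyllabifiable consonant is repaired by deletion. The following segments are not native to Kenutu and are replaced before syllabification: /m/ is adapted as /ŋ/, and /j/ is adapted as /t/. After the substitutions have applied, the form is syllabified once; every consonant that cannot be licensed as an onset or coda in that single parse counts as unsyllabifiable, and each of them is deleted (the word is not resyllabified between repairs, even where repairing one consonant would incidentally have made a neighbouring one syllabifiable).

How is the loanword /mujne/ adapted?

Substitution: /m/ → /ŋ/, /j/ → /t/, giving /ŋutne/.
Under (C)V, the unsyllabifiable consonants are /t/ (no codas are permitted; onsets are limited to one consonant).
Each unlicensed consonant is deleted: /t/.

ŋune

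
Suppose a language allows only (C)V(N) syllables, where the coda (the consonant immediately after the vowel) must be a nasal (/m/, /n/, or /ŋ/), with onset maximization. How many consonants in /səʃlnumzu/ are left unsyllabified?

2

Syllabifying with onset maximization leaves /ʃ/, /l/ stranded (only a nasal (/m/, /n/, or /ŋ/) is licensed in coda position; onsets are limited to one consonant).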